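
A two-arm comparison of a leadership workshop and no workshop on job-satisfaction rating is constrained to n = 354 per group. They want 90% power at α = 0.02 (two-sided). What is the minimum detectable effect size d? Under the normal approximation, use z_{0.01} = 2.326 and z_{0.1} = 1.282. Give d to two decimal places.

d_min ≈ 0.27

For two independent groups of n = 354 each: d_min = (z_{α/2} + z_β)·√(2/n).
z-sum = 2.326 + 1.282 = 3.608.
d_min = 3.608 × √(2/354) = 3.608 × 0.0752 = 0.271.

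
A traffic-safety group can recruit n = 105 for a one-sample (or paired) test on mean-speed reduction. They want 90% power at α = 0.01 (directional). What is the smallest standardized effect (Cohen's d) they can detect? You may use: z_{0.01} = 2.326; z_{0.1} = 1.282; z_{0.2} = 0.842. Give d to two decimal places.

d_min ≈ 0.35

For a single sample (or paired design) of n = 105: d_min = (z_{α} + z_β)/√n.
z-sum = 2.326 + 1.282 = 3.608.
d_min = 3.608 / √105 = 3.608 / 10.247 = 0.352.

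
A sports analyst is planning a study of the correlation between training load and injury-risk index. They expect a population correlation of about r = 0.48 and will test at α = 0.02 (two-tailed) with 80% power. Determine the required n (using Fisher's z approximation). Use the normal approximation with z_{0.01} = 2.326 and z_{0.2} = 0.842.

Fisher's z: C = ½·ln((1+r)/(1−r)) = ½·ln(2.8462) = 0.5230.
n = ((z_{α/2} + z_β)/C)² + 3.
(2.326 + 0.842) / 0.5230 = 3.168 / 0.5230 = 6.057.
n = 6.057² + 3 = 36.69 + 3 = 39.7.
Round up.

n = 40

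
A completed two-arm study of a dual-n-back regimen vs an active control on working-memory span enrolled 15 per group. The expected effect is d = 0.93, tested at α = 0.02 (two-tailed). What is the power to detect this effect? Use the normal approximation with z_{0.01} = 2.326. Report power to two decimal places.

For two equal groups, power = Φ(d·√(n/2) − z_{α/2}).
d·√(n/2) = 0.93 × √(15/2) = 0.93 × 2.739 = 2.547.
z_β = 2.547 − 2.326 = 0.221.
Power = Φ(0.221) = 0.587.

power ≈ 0.59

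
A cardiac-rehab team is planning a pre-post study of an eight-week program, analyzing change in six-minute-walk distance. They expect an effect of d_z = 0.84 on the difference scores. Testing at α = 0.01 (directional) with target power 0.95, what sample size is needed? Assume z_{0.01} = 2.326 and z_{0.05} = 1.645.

n = 23 pairs

For a paired (one-sample on differences) test: n = ((z_{α} + z_β) / d)².
z_{α} + z_β = 2.326 + 1.645 = 3.971.
n = (3.971 / 0.84)² = 4.727² = 22.35.
Round up.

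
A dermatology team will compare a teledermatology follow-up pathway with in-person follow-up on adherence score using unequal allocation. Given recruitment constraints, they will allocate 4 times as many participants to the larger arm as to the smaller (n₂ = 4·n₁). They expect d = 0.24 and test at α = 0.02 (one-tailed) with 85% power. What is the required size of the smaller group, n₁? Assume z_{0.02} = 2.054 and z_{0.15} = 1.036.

With allocation ratio k = n₂/n₁ = 4, Var(x̄₁−x̄₂) = σ²(1/n₁ + 1/(k·n₁)) = σ²·(k+1)/(k·n₁).
So n₁ = (1 + 1/k)·((z_{α} + z_β)/d)² = 1.250 × (3.090/0.24)².
n₁ = 1.250 × 165.77 = 207.2.
Round up: n₁ = 208, giving n₂ = 4 × 208 = 832.

n₁ = 208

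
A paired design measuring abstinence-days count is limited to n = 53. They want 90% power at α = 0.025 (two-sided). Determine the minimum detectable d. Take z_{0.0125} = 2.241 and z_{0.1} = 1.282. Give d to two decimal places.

d_min ≈ 0.48

For a single sample (or paired design) of n = 53: d_min = (z_{α/2} + z_β)/√n.
z-sum = 2.241 + 1.282 = 3.523.
d_min = 3.523 / √53 = 3.523 / 7.280 = 0.484.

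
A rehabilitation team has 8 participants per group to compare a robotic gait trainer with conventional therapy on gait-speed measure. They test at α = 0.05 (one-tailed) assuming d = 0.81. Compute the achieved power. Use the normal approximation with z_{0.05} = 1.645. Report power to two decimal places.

power ≈ 0.49

For two equal groups, power = Φ(d·√(n/2) − z_{α}).
d·√(n/2) = 0.81 × √(8/2) = 0.81 × 2.000 = 1.620.
z_β = 1.620 − 1.645 = -0.025.
Power = Φ(-0.025) = 0.490.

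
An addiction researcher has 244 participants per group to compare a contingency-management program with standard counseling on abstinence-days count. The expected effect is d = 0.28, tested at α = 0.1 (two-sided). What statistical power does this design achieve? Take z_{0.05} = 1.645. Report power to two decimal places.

power ≈ 0.93

For two equal groups, power = Φ(d·√(n/2) − z_{α/2}).
d·√(n/2) = 0.28 × √(244/2) = 0.28 × 11.045 = 3.093.
z_β = 3.093 − 1.645 = 1.448.
Power = Φ(1.448) = 0.926.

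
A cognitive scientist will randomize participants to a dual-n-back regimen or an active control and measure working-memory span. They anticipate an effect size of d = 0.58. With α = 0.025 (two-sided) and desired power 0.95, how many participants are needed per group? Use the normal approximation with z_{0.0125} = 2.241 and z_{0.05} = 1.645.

For two independent groups with equal n: n = 2·((z_{α/2} + z_β) / d)².
z_{α/2} + z_β = 2.241 + 1.645 = 3.886.
n = 2 × (3.886 / 0.58)² = 2 × 6.700² = 2 × 44.89 = 89.8.
Round up to the next whole participant.

n = 90 per group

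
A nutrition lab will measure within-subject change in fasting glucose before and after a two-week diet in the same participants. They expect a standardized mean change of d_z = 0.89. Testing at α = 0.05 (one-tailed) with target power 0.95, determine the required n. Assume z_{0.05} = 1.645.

n = 14 pairs

For a paired (one-sample on differences) test: n = ((z_{α} + z_β) / d)².
z_{α} + z_β = 1.645 + 1.645 = 3.290.
n = (3.290 / 0.89)² = 3.697² = 13.67.
Round up.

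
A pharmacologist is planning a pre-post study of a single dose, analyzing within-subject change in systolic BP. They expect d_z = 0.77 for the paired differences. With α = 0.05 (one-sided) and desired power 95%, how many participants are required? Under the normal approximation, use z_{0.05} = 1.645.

For a paired (one-sample on differences) test: n = ((z_{α} + z_β) / d)².
z_{α} + z_β = 1.645 + 1.645 = 3.290.
n = (3.290 / 0.77)² = 4.273² = 18.26.
Round up.

n = 19 pairs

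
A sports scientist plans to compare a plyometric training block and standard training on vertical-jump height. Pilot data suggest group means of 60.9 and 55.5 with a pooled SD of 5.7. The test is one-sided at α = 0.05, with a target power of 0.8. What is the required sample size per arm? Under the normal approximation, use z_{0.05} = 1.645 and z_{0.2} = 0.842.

Cohen's d = |M₁ − M₂| / SD_pooled = |60.9 − 55.5| / 5.7 = 5.4 / 5.7 = 0.947.
For two independent groups with equal n: n = 2·((z_{α} + z_β) / d)².
z_{α} + z_β = 1.645 + 0.842 = 2.487.
n = 2 × (2.487 / 0.947)² = 2 × 2.626² = 2 × 6.90 = 13.8.
Round up to the next whole participant.

n = 14 per group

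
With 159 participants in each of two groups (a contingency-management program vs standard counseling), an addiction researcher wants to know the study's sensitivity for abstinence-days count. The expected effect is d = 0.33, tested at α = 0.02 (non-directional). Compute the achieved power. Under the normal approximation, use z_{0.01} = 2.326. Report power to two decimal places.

power ≈ 0.73

For two equal groups, power = Φ(d·√(n/2) − z_{α/2}).
d·√(n/2) = 0.33 × √(159/2) = 0.33 × 8.916 = 2.942.
z_β = 2.942 − 2.326 = 0.616.
Power = Φ(0.616) = 0.731.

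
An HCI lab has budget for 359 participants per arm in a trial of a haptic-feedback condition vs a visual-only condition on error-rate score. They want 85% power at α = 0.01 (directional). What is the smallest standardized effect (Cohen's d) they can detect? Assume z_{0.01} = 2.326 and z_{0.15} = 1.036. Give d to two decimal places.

d_min ≈ 0.25

For two independent groups of n = 359 each: d_min = (z_{α} + z_β)·√(2/n).
z-sum = 2.326 + 1.036 = 3.362.
d_min = 3.362 × √(2/359) = 3.362 × 0.0746 = 0.251.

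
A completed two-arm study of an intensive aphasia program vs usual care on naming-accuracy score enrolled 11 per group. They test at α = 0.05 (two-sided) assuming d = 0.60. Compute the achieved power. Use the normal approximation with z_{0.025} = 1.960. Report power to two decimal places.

power ≈ 0.29

For two equal groups, power = Φ(d·√(n/2) − z_{α/2}).
d·√(n/2) = 0.60 × √(11/2) = 0.60 × 2.345 = 1.407.
z_β = 1.407 − 1.960 = -0.553.
Power = Φ(-0.553) = 0.290.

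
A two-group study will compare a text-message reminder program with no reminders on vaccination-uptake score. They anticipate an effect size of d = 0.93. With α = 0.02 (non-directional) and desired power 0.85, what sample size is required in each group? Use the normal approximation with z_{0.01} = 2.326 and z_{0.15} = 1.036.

n = 27 per group

For two independent groups with equal n: n = 2·((z_{α/2} + z_β) / d)².
z_{α/2} + z_β = 2.326 + 1.036 = 3.362.
n = 2 × (3.362 / 0.93)² = 2 × 3.615² = 2 × 13.07 = 26.1.
Round up to the next whole participant.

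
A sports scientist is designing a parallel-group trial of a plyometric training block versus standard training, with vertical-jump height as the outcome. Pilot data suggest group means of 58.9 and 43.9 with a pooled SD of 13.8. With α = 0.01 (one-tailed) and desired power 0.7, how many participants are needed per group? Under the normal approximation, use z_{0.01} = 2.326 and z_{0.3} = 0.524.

Cohen's d = |M₁ − M₂| / SD_pooled = |58.9 − 43.9| / 13.8 = 15.0 / 13.8 = 1.087.
For two independent groups with equal n: n = 2·((z_{α} + z_β) / d)².
z_{α} + z_β = 2.326 + 0.524 = 2.850.
n = 2 × (2.850 / 1.087)² = 2 × 2.622² = 2 × 6.87 = 13.7.
Round up to the next whole participant.

n = 14 per group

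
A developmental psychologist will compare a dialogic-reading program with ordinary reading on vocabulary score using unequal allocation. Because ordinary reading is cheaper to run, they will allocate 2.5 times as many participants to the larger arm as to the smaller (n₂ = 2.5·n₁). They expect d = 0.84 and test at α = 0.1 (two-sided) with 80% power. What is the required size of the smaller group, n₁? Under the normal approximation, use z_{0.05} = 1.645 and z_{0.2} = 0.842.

n₁ = 13

With allocation ratio k = n₂/n₁ = 2.5, Var(x̄₁−x̄₂) = σ²(1/n₁ + 1/(k·n₁)) = σ²·(k+1)/(k·n₁).
So n₁ = (1 + 1/k)·((z_{α/2} + z_β)/d)² = 1.400 × (2.487/0.84)².
n₁ = 1.400 × 8.77 = 12.3.
Round up: n₁ = 13, giving n₂ = ⌈2.5 × 13⌉ = ⌈32.5⌉ = 33.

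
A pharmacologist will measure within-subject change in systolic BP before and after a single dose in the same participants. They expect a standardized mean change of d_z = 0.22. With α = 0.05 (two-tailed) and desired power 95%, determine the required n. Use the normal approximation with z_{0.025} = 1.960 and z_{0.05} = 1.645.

For a paired (one-sample on differences) test: n = ((z_{α/2} + z_β) / d)².
z_{α/2} + z_β = 1.960 + 1.645 = 3.605.
n = (3.605 / 0.22)² = 16.386² = 268.51.
Round up.

n = 269 pairs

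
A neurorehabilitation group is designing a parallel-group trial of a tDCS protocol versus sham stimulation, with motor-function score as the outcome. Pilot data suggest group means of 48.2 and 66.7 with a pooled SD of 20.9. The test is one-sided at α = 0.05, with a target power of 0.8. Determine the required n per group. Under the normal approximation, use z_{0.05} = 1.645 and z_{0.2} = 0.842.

Cohen's d = |M₁ − M₂| / SD_pooled = |48.2 − 66.7| / 20.9 = 18.5 / 20.9 = 0.885.
For two independent groups with equal n: n = 2·((z_{α} + z_β) / d)².
z_{α} + z_β = 1.645 + 0.842 = 2.487.
n = 2 × (2.487 / 0.885)² = 2 × 2.810² = 2 × 7.90 = 15.8.
Round up to the next whole participant.

n = 16 per group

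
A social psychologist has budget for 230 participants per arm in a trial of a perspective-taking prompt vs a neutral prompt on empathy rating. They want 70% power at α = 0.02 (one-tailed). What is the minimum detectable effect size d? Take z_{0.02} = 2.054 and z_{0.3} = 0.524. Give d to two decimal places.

For two independent groups of n = 230 each: d_min = (z_{α} + z_β)·√(2/n).
z-sum = 2.054 + 0.524 = 2.578.
d_min = 2.578 × √(2/230) = 2.578 × 0.0933 = 0.240.

d_min ≈ 0.24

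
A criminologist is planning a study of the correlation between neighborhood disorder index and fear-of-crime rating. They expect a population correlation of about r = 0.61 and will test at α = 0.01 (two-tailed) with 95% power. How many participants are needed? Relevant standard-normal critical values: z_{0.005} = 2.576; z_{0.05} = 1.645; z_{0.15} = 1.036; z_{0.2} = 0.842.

n = 39

Fisher's z: C = ½·ln((1+r)/(1−r)) = ½·ln(4.1282) = 0.7089.
n = ((z_{α/2} + z_β)/C)² + 3.
(2.576 + 1.645) / 0.7089 = 4.221 / 0.7089 = 5.954.
n = 5.954² + 3 = 35.45 + 3 = 38.5.
Round up.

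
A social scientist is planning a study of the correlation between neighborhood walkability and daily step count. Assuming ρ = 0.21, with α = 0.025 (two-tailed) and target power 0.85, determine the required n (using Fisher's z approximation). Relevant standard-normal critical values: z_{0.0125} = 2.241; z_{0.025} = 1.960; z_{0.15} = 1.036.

n = 240

Fisher's z: C = ½·ln((1+r)/(1−r)) = ½·ln(1.5316) = 0.2132.
n = ((z_{α/2} + z_β)/C)² + 3.
(2.241 + 1.036) / 0.2132 = 3.277 / 0.2132 = 15.371.
n = 15.371² + 3 = 236.25 + 3 = 239.3.
Round up.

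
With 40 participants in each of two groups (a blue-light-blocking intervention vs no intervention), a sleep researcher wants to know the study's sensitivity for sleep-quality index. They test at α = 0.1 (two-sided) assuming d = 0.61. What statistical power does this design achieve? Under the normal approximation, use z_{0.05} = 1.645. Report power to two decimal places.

power ≈ 0.86

For two equal groups, power = Φ(d·√(n/2) − z_{α/2}).
d·√(n/2) = 0.61 × √(40/2) = 0.61 × 4.472 = 2.728.
z_β = 2.728 − 1.645 = 1.083.
Power = Φ(1.083) = 0.861.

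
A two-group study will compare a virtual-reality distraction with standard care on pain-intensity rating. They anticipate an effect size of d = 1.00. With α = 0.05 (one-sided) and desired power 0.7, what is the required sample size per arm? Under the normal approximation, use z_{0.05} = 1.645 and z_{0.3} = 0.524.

For two independent groups with equal n: n = 2·((z_{α} + z_β) / d)².
z_{α} + z_β = 1.645 + 0.524 = 2.169.
n = 2 × (2.169 / 1.00)² = 2 × 2.169² = 2 × 4.70 = 9.4.
Round up to the next whole participant.

n = 10 per group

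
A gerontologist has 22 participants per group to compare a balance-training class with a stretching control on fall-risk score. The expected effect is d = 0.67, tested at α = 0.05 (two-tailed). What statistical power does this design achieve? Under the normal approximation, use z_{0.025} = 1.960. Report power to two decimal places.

For two equal groups, power = Φ(d·√(n/2) − z_{α/2}).
d·√(n/2) = 0.67 × √(22/2) = 0.67 × 3.317 = 2.222.
z_β = 2.222 − 1.960 = 0.262.
Power = Φ(0.262) = 0.603.

power ≈ 0.60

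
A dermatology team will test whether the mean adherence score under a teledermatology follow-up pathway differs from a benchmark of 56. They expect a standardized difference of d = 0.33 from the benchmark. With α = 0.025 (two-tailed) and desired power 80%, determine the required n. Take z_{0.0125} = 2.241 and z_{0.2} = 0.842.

n = 88

For a one-sample test: n = ((z_{α/2} + z_β) / d)².
z_{α/2} + z_β = 2.241 + 0.842 = 3.083.
n = (3.083 / 0.33)² = 9.342² = 87.28.
Round up.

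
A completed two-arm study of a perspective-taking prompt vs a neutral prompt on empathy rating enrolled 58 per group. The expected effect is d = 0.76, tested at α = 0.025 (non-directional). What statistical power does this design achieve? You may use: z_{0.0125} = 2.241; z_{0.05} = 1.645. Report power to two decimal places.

power ≈ 0.97

For two equal groups, power = Φ(d·√(n/2) − z_{α/2}).
d·√(n/2) = 0.76 × √(58/2) = 0.76 × 5.385 = 4.093.
z_β = 4.093 − 2.241 = 1.852.
Power = Φ(1.852) = 0.968.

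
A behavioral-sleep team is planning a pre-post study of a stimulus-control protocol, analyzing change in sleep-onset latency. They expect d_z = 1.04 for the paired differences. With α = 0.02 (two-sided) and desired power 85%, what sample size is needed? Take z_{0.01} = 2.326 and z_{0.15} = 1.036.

n = 11 pairs

For a paired (one-sample on differences) test: n = ((z_{α/2} + z_β) / d)².
z_{α/2} + z_β = 2.326 + 1.036 = 3.362.
n = (3.362 / 1.04)² = 3.233² = 10.45.
Round up.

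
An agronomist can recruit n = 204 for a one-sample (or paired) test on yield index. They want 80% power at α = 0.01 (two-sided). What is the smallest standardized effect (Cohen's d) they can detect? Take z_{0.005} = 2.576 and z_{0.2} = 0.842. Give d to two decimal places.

d_min ≈ 0.24

For a single sample (or paired design) of n = 204: d_min = (z_{α/2} + z_β)/√n.
z-sum = 2.576 + 0.842 = 3.418.
d_min = 3.418 / √204 = 3.418 / 14.283 = 0.239.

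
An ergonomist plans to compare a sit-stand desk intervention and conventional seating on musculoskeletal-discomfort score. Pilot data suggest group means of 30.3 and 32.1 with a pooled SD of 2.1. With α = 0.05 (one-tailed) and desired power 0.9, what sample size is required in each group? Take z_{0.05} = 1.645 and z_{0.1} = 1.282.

Cohen's d = |M₁ − M₂| / SD_pooled = |30.3 − 32.1| / 2.1 = 1.8 / 2.1 = 0.857.
For two independent groups with equal n: n = 2·((z_{α} + z_β) / d)².
z_{α} + z_β = 1.645 + 1.282 = 2.927.
n = 2 × (2.927 / 0.857)² = 2 × 3.415² = 2 × 11.66 = 23.3.
Round up to the next whole participant.

n = 24 per group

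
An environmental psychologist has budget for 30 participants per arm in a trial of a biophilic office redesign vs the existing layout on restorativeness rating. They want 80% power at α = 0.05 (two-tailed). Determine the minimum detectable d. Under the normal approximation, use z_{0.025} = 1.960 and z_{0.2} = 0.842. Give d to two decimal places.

For two independent groups of n = 30 each: d_min = (z_{α/2} + z_β)·√(2/n).
z-sum = 1.960 + 0.842 = 2.802.
d_min = 2.802 × √(2/30) = 2.802 × 0.2582 = 0.723.

d_min ≈ 0.72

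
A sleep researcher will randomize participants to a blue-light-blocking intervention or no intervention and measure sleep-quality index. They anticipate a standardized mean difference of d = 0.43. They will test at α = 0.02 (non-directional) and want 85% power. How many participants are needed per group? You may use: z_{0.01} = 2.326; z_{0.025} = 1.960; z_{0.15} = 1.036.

n = 123 per group

For two independent groups with equal n: n = 2·((z_{α/2} + z_β) / d)².
z_{α/2} + z_β = 2.326 + 1.036 = 3.362.
n = 2 × (3.362 / 0.43)² = 2 × 7.819² = 2 × 61.13 = 122.3.
Round up to the next whole participant.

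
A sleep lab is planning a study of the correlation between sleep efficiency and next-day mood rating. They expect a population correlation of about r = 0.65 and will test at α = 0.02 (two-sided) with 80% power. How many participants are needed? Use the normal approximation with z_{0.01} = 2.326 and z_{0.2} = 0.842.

n = 20

Fisher's z: C = ½·ln((1+r)/(1−r)) = ½·ln(4.7143) = 0.7753.
n = ((z_{α/2} + z_β)/C)² + 3.
(2.326 + 0.842) / 0.7753 = 3.168 / 0.7753 = 4.086.
n = 4.086² + 3 = 16.70 + 3 = 19.7.
Round up.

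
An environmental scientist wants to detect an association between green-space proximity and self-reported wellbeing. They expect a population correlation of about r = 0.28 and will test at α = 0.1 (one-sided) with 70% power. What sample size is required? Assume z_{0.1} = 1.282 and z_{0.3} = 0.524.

n = 43

Fisher's z: C = ½·ln((1+r)/(1−r)) = ½·ln(1.7778) = 0.2877.
n = ((z_{α} + z_β)/C)² + 3.
(1.282 + 0.524) / 0.2877 = 1.806 / 0.2877 = 6.277.
n = 6.277² + 3 = 39.41 + 3 = 42.4.
Round up.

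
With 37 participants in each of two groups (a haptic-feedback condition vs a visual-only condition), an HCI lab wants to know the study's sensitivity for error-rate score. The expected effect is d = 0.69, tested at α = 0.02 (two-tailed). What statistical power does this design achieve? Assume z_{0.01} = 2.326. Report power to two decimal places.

For two equal groups, power = Φ(d·√(n/2) − z_{α/2}).
d·√(n/2) = 0.69 × √(37/2) = 0.69 × 4.301 = 2.968.
z_β = 2.968 − 2.326 = 0.642.
Power = Φ(0.642) = 0.739.

power ≈ 0.74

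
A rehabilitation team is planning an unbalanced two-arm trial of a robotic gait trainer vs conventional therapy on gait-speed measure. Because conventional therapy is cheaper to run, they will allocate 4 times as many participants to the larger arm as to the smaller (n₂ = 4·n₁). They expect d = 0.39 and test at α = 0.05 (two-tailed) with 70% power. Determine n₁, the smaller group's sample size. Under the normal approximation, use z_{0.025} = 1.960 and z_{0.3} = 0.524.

n₁ = 51

With allocation ratio k = n₂/n₁ = 4, Var(x̄₁−x̄₂) = σ²(1/n₁ + 1/(k·n₁)) = σ²·(k+1)/(k·n₁).
So n₁ = (1 + 1/k)·((z_{α/2} + z_β)/d)² = 1.250 × (2.484/0.39)².
n₁ = 1.250 × 40.57 = 50.7.
Round up: n₁ = 51, giving n₂ = 4 × 51 = 204.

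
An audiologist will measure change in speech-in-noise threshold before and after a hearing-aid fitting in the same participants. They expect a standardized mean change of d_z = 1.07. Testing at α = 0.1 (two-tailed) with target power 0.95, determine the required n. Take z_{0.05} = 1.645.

For a paired (one-sample on differences) test: n = ((z_{α/2} + z_β) / d)².
z_{α/2} + z_β = 1.645 + 1.645 = 3.290.
n = (3.290 / 1.07)² = 3.075² = 9.45.
Round up.

n = 10 pairs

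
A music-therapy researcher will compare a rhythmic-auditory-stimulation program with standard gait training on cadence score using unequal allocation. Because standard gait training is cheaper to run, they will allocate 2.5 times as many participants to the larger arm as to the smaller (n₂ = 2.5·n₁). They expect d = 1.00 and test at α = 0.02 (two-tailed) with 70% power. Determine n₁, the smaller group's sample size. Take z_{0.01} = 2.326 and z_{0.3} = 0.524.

n₁ = 12

With allocation ratio k = n₂/n₁ = 2.5, Var(x̄₁−x̄₂) = σ²(1/n₁ + 1/(k·n₁)) = σ²·(k+1)/(k·n₁).
So n₁ = (1 + 1/k)·((z_{α/2} + z_β)/d)² = 1.400 × (2.850/1.00)².
n₁ = 1.400 × 8.12 = 11.4.
Round up: n₁ = 12, giving n₂ = 2.5 × 12 = 30.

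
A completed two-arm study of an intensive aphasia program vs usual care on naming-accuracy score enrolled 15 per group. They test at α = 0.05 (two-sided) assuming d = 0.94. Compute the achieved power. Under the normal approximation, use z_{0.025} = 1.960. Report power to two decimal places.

power ≈ 0.73

For two equal groups, power = Φ(d·√(n/2) − z_{α/2}).
d·√(n/2) = 0.94 × √(15/2) = 0.94 × 2.739 = 2.574.
z_β = 2.574 − 1.960 = 0.614.
Power = Φ(0.614) = 0.730.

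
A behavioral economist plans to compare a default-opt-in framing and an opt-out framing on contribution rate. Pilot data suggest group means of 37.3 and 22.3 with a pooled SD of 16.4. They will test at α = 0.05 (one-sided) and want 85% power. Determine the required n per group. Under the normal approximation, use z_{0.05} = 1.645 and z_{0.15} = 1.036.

Cohen's d = |M₁ − M₂| / SD_pooled = |37.3 − 22.3| / 16.4 = 15.0 / 16.4 = 0.915.
For two independent groups with equal n: n = 2·((z_{α} + z_β) / d)².
z_{α} + z_β = 1.645 + 1.036 = 2.681.
n = 2 × (2.681 / 0.915)² = 2 × 2.930² = 2 × 8.59 = 17.2.
Round up to the next whole participant.

n = 18 per group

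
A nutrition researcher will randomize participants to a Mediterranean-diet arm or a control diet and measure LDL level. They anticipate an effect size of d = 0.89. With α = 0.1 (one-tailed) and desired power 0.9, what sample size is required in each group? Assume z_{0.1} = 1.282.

For two independent groups with equal n: n = 2·((z_{α} + z_β) / d)².
z_{α} + z_β = 1.282 + 1.282 = 2.564.
n = 2 × (2.564 / 0.89)² = 2 × 2.881² = 2 × 8.30 = 16.6.
Round up to the next whole participant.

n = 17 per group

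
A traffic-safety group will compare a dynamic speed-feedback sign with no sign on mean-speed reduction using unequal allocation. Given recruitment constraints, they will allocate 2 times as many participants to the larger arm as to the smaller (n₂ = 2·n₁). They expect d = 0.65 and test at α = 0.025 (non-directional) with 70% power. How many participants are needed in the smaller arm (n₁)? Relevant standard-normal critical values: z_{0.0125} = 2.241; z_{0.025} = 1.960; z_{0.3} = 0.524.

With allocation ratio k = n₂/n₁ = 2, Var(x̄₁−x̄₂) = σ²(1/n₁ + 1/(k·n₁)) = σ²·(k+1)/(k·n₁).
So n₁ = (1 + 1/k)·((z_{α/2} + z_β)/d)² = 1.500 × (2.765/0.65)².
n₁ = 1.500 × 18.10 = 27.1.
Round up: n₁ = 28, giving n₂ = 2 × 28 = 56.

n₁ = 28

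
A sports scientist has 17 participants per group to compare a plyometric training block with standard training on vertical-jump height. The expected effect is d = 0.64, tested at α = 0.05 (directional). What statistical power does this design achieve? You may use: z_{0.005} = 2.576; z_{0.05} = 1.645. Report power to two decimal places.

power ≈ 0.59

For two equal groups, power = Φ(d·√(n/2) − z_{α}).
d·√(n/2) = 0.64 × √(17/2) = 0.64 × 2.915 = 1.866.
z_β = 1.866 − 1.645 = 0.221.
Power = Φ(0.221) = 0.587.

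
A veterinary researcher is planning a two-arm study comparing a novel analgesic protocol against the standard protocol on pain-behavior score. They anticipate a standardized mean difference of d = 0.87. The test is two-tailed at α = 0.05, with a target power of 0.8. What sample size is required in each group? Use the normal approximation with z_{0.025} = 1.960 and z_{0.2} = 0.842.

For two independent groups with equal n: n = 2·((z_{α/2} + z_β) / d)².
z_{α/2} + z_β = 1.960 + 0.842 = 2.802.
n = 2 × (2.802 / 0.87)² = 2 × 3.221² = 2 × 10.37 = 20.7.
Round up to the next whole participant.

n = 21 per group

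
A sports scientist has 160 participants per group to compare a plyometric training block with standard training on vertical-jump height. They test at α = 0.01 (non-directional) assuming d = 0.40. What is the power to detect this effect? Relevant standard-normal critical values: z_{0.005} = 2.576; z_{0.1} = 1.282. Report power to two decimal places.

For two equal groups, power = Φ(d·√(n/2) − z_{α/2}).
d·√(n/2) = 0.40 × √(160/2) = 0.40 × 8.944 = 3.578.
z_β = 3.578 − 2.576 = 1.002.
Power = Φ(1.002) = 0.842.

power ≈ 0.84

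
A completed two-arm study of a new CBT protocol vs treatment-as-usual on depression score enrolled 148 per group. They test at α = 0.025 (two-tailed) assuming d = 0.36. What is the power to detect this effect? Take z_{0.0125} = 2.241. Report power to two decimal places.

power ≈ 0.80

For two equal groups, power = Φ(d·√(n/2) − z_{α/2}).
d·√(n/2) = 0.36 × √(148/2) = 0.36 × 8.602 = 3.097.
z_β = 3.097 − 2.241 = 0.856.
Power = Φ(0.856) = 0.804.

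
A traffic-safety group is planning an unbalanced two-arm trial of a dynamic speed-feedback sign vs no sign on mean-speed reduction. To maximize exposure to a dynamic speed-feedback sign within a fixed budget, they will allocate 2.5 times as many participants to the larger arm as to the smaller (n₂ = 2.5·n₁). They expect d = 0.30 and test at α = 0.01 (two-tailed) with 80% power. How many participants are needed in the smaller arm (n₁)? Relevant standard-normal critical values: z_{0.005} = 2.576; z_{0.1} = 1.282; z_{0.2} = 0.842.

With allocation ratio k = n₂/n₁ = 2.5, Var(x̄₁−x̄₂) = σ²(1/n₁ + 1/(k·n₁)) = σ²·(k+1)/(k·n₁).
So n₁ = (1 + 1/k)·((z_{α/2} + z_β)/d)² = 1.400 × (3.418/0.30)².
n₁ = 1.400 × 129.81 = 181.7.
Round up: n₁ = 182, giving n₂ = 2.5 × 182 = 455.

n₁ = 182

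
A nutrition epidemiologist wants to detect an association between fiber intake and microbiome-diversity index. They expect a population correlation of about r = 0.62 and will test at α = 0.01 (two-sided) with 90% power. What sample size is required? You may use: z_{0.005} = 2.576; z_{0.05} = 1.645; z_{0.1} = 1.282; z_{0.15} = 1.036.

n = 32

Fisher's z: C = ½·ln((1+r)/(1−r)) = ½·ln(4.2632) = 0.7250.
n = ((z_{α/2} + z_β)/C)² + 3.
(2.576 + 1.282) / 0.7250 = 3.858 / 0.7250 = 5.321.
n = 5.321² + 3 = 28.32 + 3 = 31.3.
Round up.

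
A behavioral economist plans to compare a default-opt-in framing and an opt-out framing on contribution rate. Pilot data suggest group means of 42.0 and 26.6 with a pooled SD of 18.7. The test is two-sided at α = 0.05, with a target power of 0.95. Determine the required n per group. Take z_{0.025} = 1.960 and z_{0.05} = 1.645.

Cohen's d = |M₁ − M₂| / SD_pooled = |42.0 − 26.6| / 18.7 = 15.4 / 18.7 = 0.824.
For two independent groups with equal n: n = 2·((z_{α/2} + z_β) / d)².
z_{α/2} + z_β = 1.960 + 1.645 = 3.605.
n = 2 × (3.605 / 0.824)² = 2 × 4.375² = 2 × 19.14 = 38.3.
Round up to the next whole participant.

n = 39 per group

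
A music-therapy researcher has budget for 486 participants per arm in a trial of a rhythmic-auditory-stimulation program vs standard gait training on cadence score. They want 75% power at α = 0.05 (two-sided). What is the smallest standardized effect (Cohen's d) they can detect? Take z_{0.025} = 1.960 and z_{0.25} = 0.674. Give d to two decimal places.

d_min ≈ 0.17

For two independent groups of n = 486 each: d_min = (z_{α/2} + z_β)·√(2/n).
z-sum = 1.960 + 0.674 = 2.634.
d_min = 2.634 × √(2/486) = 2.634 × 0.0642 = 0.169.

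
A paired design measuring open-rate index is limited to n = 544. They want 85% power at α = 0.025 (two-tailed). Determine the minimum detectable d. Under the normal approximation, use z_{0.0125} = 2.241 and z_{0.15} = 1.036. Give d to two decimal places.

For a single sample (or paired design) of n = 544: d_min = (z_{α/2} + z_β)/√n.
z-sum = 2.241 + 1.036 = 3.277.
d_min = 3.277 / √544 = 3.277 / 23.324 = 0.141.

d_min ≈ 0.14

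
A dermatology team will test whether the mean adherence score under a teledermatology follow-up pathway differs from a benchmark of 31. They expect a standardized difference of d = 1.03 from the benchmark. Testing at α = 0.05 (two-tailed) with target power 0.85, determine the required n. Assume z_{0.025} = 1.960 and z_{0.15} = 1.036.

n = 9

For a one-sample test: n = ((z_{α/2} + z_β) / d)².
z_{α/2} + z_β = 1.960 + 1.036 = 2.996.
n = (2.996 / 1.03)² = 2.909² = 8.46.
Round up.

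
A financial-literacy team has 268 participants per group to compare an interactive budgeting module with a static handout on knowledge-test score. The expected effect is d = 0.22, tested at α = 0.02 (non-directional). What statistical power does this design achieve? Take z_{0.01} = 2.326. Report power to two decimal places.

For two equal groups, power = Φ(d·√(n/2) − z_{α/2}).
d·√(n/2) = 0.22 × √(268/2) = 0.22 × 11.576 = 2.547.
z_β = 2.547 − 2.326 = 0.221.
Power = Φ(0.221) = 0.587.

power ≈ 0.59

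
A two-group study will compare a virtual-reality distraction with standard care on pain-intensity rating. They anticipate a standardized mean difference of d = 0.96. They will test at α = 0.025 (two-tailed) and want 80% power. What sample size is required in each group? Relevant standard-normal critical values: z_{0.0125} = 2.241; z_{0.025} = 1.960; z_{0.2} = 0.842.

n = 21 per group

For two independent groups with equal n: n = 2·((z_{α/2} + z_β) / d)².
z_{α/2} + z_β = 2.241 + 0.842 = 3.083.
n = 2 × (3.083 / 0.96)² = 2 × 3.211² = 2 × 10.31 = 20.6.
Round up to the next whole participant.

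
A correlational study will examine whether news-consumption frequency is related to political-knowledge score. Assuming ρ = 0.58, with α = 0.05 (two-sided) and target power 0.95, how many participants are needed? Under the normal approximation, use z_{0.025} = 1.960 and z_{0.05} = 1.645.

Fisher's z: C = ½·ln((1+r)/(1−r)) = ½·ln(3.7619) = 0.6625.
n = ((z_{α/2} + z_β)/C)² + 3.
(1.960 + 1.645) / 0.6625 = 3.605 / 0.6625 = 5.442.
n = 5.442² + 3 = 29.61 + 3 = 32.6.
Round up.

n = 33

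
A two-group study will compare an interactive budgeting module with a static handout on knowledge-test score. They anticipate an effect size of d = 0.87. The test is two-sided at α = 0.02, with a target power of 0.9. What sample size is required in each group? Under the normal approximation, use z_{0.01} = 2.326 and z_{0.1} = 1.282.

For two independent groups with equal n: n = 2·((z_{α/2} + z_β) / d)².
z_{α/2} + z_β = 2.326 + 1.282 = 3.608.
n = 2 × (3.608 / 0.87)² = 2 × 4.147² = 2 × 17.20 = 34.4.
Round up to the next whole participant.

n = 35 per group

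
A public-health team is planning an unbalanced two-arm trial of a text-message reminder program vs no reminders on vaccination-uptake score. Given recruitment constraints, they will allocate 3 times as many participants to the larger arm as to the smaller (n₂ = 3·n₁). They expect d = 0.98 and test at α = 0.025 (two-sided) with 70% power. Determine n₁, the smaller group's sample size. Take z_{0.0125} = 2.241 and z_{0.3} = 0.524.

n₁ = 11

With allocation ratio k = n₂/n₁ = 3, Var(x̄₁−x̄₂) = σ²(1/n₁ + 1/(k·n₁)) = σ²·(k+1)/(k·n₁).
So n₁ = (1 + 1/k)·((z_{α/2} + z_β)/d)² = 1.333 × (2.765/0.98)².
n₁ = 1.333 × 7.96 = 10.6.
Round up: n₁ = 11, giving n₂ = 3 × 11 = 33.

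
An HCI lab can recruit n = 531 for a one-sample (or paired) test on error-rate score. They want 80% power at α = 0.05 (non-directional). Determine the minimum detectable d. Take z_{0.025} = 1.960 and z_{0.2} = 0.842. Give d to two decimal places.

For a single sample (or paired design) of n = 531: d_min = (z_{α/2} + z_β)/√n.
z-sum = 1.960 + 0.842 = 2.802.
d_min = 2.802 / √531 = 2.802 / 23.043 = 0.122.

d_min ≈ 0.12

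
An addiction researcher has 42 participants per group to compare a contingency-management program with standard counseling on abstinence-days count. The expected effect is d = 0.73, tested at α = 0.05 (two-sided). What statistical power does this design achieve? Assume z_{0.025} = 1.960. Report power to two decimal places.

For two equal groups, power = Φ(d·√(n/2) − z_{α/2}).
d·√(n/2) = 0.73 × √(42/2) = 0.73 × 4.583 = 3.345.
z_β = 3.345 − 1.960 = 1.385.
Power = Φ(1.385) = 0.917.

power ≈ 0.92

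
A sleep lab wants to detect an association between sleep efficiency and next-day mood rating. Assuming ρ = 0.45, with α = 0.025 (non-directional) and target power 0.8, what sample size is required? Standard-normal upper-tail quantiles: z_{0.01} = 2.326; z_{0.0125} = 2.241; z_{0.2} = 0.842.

Fisher's z: C = ½·ln((1+r)/(1−r)) = ½·ln(2.6364) = 0.4847.
n = ((z_{α/2} + z_β)/C)² + 3.
(2.241 + 0.842) / 0.4847 = 3.083 / 0.4847 = 6.361.
n = 6.361² + 3 = 40.46 + 3 = 43.5.
Round up.

n = 44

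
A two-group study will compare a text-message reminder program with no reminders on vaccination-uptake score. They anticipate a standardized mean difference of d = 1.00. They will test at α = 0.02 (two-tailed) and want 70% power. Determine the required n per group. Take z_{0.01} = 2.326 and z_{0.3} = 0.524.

For two independent groups with equal n: n = 2·((z_{α/2} + z_β) / d)².
z_{α/2} + z_β = 2.326 + 0.524 = 2.850.
n = 2 × (2.850 / 1.00)² = 2 × 2.850² = 2 × 8.12 = 16.2.
Round up to the next whole participant.

n = 17 per group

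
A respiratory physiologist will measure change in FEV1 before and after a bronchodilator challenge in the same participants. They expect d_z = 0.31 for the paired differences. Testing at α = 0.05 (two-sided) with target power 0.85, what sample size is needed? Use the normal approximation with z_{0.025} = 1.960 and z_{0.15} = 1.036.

n = 94 pairs

For a paired (one-sample on differences) test: n = ((z_{α/2} + z_β) / d)².
z_{α/2} + z_β = 1.960 + 1.036 = 2.996.
n = (2.996 / 0.31)² = 9.665² = 93.40.
Round up.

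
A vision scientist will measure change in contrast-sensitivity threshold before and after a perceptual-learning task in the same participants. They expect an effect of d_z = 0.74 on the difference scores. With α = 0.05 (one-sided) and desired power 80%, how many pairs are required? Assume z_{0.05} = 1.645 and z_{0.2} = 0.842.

n = 12 pairs

For a paired (one-sample on differences) test: n = ((z_{α} + z_β) / d)².
z_{α} + z_β = 1.645 + 0.842 = 2.487.
n = (2.487 / 0.74)² = 3.361² = 11.30.
Round up.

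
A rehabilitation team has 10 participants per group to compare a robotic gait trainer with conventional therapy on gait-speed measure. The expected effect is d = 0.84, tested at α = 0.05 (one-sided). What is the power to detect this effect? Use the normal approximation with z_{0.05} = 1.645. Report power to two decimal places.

power ≈ 0.59

For two equal groups, power = Φ(d·√(n/2) − z_{α}).
d·√(n/2) = 0.84 × √(10/2) = 0.84 × 2.236 = 1.878.
z_β = 1.878 − 1.645 = 0.233.
Power = Φ(0.233) = 0.592.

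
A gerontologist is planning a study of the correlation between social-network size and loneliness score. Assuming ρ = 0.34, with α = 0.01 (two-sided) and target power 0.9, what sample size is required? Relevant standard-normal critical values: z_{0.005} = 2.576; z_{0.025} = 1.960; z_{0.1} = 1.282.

n = 122

Fisher's z: C = ½·ln((1+r)/(1−r)) = ½·ln(2.0303) = 0.3541.
n = ((z_{α/2} + z_β)/C)² + 3.
(2.576 + 1.282) / 0.3541 = 3.858 / 0.3541 = 10.895.
n = 10.895² + 3 = 118.71 + 3 = 121.7.
Round up.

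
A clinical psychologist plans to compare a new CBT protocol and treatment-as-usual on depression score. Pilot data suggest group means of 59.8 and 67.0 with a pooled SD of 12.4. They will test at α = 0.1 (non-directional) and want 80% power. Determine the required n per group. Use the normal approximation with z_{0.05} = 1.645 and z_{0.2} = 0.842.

Cohen's d = |M₁ − M₂| / SD_pooled = |59.8 − 67.0| / 12.4 = 7.2 / 12.4 = 0.581.
For two independent groups with equal n: n = 2·((z_{α/2} + z_β) / d)².
z_{α/2} + z_β = 1.645 + 0.842 = 2.487.
n = 2 × (2.487 / 0.581)² = 2 × 4.281² = 2 × 18.32 = 36.6.
Round up to the next whole participant.

n = 37 per group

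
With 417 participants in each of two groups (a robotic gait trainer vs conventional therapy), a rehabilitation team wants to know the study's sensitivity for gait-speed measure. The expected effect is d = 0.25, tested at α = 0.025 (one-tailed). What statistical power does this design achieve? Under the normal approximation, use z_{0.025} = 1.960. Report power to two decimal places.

For two equal groups, power = Φ(d·√(n/2) − z_{α}).
d·√(n/2) = 0.25 × √(417/2) = 0.25 × 14.440 = 3.610.
z_β = 3.610 − 1.960 = 1.650.
Power = Φ(1.650) = 0.951.

power ≈ 0.95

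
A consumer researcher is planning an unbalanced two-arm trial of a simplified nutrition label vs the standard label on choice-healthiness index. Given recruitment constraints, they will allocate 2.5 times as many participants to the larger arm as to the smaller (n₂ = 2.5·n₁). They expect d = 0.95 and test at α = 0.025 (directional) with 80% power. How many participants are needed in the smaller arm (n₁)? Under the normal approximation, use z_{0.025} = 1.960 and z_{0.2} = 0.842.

With allocation ratio k = n₂/n₁ = 2.5, Var(x̄₁−x̄₂) = σ²(1/n₁ + 1/(k·n₁)) = σ²·(k+1)/(k·n₁).
So n₁ = (1 + 1/k)·((z_{α} + z_β)/d)² = 1.400 × (2.802/0.95)².
n₁ = 1.400 × 8.70 = 12.2.
Round up: n₁ = 13, giving n₂ = ⌈2.5 × 13⌉ = ⌈32.5⌉ = 33.

n₁ = 13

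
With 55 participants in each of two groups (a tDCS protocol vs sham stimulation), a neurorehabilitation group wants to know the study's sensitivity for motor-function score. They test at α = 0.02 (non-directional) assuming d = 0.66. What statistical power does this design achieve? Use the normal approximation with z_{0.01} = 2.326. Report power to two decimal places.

power ≈ 0.87

For two equal groups, power = Φ(d·√(n/2) − z_{α/2}).
d·√(n/2) = 0.66 × √(55/2) = 0.66 × 5.244 = 3.461.
z_β = 3.461 − 2.326 = 1.135.
Power = Φ(1.135) = 0.872.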